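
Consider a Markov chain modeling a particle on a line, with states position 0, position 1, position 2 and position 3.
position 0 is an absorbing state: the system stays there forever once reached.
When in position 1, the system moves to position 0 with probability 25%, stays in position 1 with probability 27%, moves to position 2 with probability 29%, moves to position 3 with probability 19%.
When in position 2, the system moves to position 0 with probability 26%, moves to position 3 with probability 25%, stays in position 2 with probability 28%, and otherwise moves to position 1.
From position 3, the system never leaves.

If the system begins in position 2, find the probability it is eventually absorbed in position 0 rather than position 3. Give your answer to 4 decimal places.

0.5214

Let h(s) be the probability of absorption at position 0 starting from transient state s. Then h(position 0) = 1 and h(position 3) = 0. By first-step analysis:
h(position 1) = 0.25·1 + 0.27·h(position 1) + 0.29·h(position 2) + 0.19·0
h(position 2) = 0.26·1 + 0.21·h(position 1) + 0.28·h(position 2) + 0.25·0
Solving: h(position 1) = 0.5496, h(position 2) = 0.5214.
Starting from position 2, the probability is 0.5214.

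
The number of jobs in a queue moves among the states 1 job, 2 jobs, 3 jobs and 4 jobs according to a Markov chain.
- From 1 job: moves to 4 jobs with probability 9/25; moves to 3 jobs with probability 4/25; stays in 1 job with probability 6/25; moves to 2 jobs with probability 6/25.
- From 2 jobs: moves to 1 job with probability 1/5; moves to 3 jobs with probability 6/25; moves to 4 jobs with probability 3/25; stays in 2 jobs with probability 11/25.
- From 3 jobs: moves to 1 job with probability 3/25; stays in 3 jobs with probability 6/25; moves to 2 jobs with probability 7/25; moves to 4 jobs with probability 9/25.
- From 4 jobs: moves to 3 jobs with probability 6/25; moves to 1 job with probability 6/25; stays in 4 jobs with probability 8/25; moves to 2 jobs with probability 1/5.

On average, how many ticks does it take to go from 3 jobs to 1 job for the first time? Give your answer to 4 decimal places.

5.6305

Let t(s) be the expected number of ticks to first reach 1 job from state s, with t(1 job) = 0. Conditioning on the first tick:
t(2 jobs) = 1 + 0.44·t(2 jobs) + 0.24·t(3 jobs) + 0.12·t(4 jobs)
t(3 jobs) = 1 + 0.28·t(2 jobs) + 0.24·t(3 jobs) + 0.36·t(4 jobs)
t(4 jobs) = 1 + 0.2·t(2 jobs) + 0.24·t(3 jobs) + 0.32·t(4 jobs)
Solving: t(2 jobs) = 5.2720, t(3 jobs) = 5.6305, t(4 jobs) = 5.0084.
Expected ticks from 3 jobs to 1 job: 5.6305.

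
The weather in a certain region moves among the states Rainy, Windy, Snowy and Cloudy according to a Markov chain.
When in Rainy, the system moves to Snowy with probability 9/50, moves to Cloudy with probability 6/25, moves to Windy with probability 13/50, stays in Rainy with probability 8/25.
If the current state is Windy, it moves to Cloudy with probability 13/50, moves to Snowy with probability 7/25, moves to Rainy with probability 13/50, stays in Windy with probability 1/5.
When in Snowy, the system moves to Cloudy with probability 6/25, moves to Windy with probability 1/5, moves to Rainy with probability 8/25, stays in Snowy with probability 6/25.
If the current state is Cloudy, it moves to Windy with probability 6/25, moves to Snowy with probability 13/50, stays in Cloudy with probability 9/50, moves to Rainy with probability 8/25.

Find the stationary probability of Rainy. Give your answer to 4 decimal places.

0.3063

Let the stationary distribution be π with π = πP and π_1 + π_2 + π_3 + π_4 = 1.
π_1 = 0.32·π_1 + 0.26·π_2 + 0.32·π_3 + 0.32·π_4
π_2 = 0.26·π_1 + 0.2·π_2 + 0.2·π_3 + 0.24·π_4
π_3 = 0.18·π_1 + 0.28·π_2 + 0.24·π_3 + 0.26·π_4
Solving with the normalization constraint gives π = (0.3063, 0.2276, 0.2353, 0.2307).
So the stationary probability of Rainy is 0.3063.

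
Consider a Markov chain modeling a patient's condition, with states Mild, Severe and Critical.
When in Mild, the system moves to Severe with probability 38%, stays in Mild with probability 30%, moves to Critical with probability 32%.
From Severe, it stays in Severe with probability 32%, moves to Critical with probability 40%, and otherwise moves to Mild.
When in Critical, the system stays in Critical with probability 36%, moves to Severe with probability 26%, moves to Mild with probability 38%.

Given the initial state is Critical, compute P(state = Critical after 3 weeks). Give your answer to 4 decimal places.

Propagate the distribution vector 3 weeks from Critical.
After 0 weeks: (0.0000, 0.0000, 1.0000)
After 1 week: (0.3800, 0.2600, 0.3600)
After 2 weeks: (0.3236, 0.3212, 0.3552)
After 3 weeks: (0.3220, 0.3181, 0.3599)
P(in Critical after 3 weeks) = 0.3599

0.3599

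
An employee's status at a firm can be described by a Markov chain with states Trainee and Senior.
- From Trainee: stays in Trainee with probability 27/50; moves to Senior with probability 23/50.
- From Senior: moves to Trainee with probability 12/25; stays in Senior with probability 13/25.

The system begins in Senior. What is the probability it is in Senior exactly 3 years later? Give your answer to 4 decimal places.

Propagate the distribution vector 3 years from Senior.
After 0 years: (0.0000, 1.0000)
After 1 year: (0.4800, 0.5200)
After 2 years: (0.5088, 0.4912)
After 3 years: (0.5105, 0.4895)
P(in Senior after 3 years) = 0.4895

0.4895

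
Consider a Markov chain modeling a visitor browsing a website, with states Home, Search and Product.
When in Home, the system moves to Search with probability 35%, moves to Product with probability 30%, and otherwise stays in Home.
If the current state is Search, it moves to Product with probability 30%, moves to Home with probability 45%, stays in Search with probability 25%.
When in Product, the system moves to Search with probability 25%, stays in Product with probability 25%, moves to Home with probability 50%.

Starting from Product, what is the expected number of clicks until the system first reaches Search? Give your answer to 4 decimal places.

Let t(s) be the expected number of clicks to first reach Search from state s, with t(Search) = 0. Conditioning on the first click:
t(Home) = 1 + 0.35·t(Home) + 0.3·t(Product)
t(Product) = 1 + 0.5·t(Home) + 0.25·t(Product)
Solving: t(Home) = 3.1111, t(Product) = 3.4074.
Expected clicks from Product to Search: 3.4074.

3.4074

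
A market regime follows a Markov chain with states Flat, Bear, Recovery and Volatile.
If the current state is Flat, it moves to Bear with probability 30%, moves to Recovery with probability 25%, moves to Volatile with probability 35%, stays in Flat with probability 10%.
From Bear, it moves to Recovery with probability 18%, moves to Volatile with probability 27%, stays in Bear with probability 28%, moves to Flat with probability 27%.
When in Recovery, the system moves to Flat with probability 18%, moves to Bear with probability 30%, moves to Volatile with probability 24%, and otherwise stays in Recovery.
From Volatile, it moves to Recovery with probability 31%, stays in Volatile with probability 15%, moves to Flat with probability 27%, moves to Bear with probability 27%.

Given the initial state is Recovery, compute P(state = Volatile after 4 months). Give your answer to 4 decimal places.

Propagate the distribution vector 4 months from Recovery.
After 0 months: (0.0000, 0.0000, 1.0000, 0.0000)
After 1 month: (0.1800, 0.3000, 0.2800, 0.2400)
After 2 months: (0.2142, 0.2868, 0.2518, 0.2472)
After 3 months: (0.2109, 0.2868, 0.2523, 0.2499)
After 4 months: (0.2114, 0.2868, 0.2525, 0.2493)
P(in Volatile after 4 months) = 0.2493

0.2493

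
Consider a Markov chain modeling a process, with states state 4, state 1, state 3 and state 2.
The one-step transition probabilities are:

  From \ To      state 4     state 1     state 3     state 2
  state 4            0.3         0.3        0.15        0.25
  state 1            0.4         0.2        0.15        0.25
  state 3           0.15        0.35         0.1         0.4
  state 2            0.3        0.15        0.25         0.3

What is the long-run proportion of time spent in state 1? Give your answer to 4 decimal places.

0.2409

Let the stationary distribution be π with π = πP and π_1 + π_2 + π_3 + π_4 = 1.
π_1 = 0.3·π_1 + 0.4·π_2 + 0.15·π_3 + 0.3·π_4
π_2 = 0.3·π_1 + 0.2·π_2 + 0.35·π_3 + 0.15·π_4
π_3 = 0.15·π_1 + 0.15·π_2 + 0.1·π_3 + 0.25·π_4
Solving with the normalization constraint gives π = (0.2985, 0.2409, 0.1705, 0.2901).
So the stationary probability of state 1 is 0.2409.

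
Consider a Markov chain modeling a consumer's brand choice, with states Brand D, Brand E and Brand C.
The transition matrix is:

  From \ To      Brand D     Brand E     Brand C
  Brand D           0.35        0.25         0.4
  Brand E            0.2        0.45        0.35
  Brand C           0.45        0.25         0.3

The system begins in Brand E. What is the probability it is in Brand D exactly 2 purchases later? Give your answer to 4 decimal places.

Sum over the intermediate state after 1 purchase:
P = P(Brand E→Brand D)·P(Brand D→Brand D) + P(Brand E→Brand E)·P(Brand E→Brand D) + P(Brand E→Brand C)·P(Brand C→Brand D)
  = 0.2×0.35 + 0.45×0.2 + 0.35×0.45
  = 0.0700 + 0.0900 + 0.1575 = 0.3175

0.3175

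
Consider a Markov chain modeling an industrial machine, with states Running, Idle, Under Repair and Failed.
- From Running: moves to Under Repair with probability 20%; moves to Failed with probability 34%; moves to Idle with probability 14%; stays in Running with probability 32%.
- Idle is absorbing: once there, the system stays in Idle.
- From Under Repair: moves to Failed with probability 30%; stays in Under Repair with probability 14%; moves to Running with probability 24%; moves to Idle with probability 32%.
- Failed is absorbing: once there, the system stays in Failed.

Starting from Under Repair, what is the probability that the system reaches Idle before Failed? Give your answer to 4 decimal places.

Let h(s) be the probability of absorption at Idle starting from transient state s. Then h(Idle) = 1 and h(Failed) = 0. By first-step analysis:
h(Running) = 0.32·h(Running) + 0.14·1 + 0.2·h(Under Repair) + 0.34·0
h(Under Repair) = 0.24·h(Running) + 0.32·1 + 0.14·h(Under Repair) + 0.3·0
Solving: h(Running) = 0.3435, h(Under Repair) = 0.4680.
Starting from Under Repair, the probability is 0.4680.

0.4680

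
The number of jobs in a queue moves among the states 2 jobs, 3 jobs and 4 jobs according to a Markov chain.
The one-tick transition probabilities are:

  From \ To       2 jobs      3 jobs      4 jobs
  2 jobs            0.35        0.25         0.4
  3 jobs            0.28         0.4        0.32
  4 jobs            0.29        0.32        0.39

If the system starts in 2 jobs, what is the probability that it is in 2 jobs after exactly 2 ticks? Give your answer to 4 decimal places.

0.3085

Sum over the intermediate state after 1 tick:
P = P(2 jobs→2 jobs)·P(2 jobs→2 jobs) + P(2 jobs→3 jobs)·P(3 jobs→2 jobs) + P(2 jobs→4 jobs)·P(4 jobs→2 jobs)
  = 0.35×0.35 + 0.25×0.28 + 0.4×0.29
  = 0.1225 + 0.0700 + 0.1160 = 0.3085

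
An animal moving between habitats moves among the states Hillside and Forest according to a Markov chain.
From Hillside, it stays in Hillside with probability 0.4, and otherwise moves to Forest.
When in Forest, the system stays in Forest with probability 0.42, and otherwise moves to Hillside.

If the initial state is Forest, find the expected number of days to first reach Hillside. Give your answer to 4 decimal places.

1.7241

Let t(s) be the expected number of days to first reach Hillside from state s, with t(Hillside) = 0. Conditioning on the first day:
t(Forest) = 1 + 0.42·t(Forest)
Solving: t(Forest) = 1.7241.
Expected days from Forest to Hillside: 1.7241.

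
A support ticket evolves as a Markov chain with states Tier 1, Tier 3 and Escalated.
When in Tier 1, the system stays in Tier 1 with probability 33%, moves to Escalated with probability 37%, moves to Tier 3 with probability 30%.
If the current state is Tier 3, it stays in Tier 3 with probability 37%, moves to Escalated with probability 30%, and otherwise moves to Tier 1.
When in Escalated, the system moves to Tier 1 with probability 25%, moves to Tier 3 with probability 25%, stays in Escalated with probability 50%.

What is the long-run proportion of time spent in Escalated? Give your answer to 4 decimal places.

0.4011

Let the stationary distribution be π with π = πP and π_1 + π_2 + π_3 = 1.
π_1 = 0.33·π_1 + 0.33·π_2 + 0.25·π_3
π_2 = 0.3·π_1 + 0.37·π_2 + 0.25·π_3
Solving with the normalization constraint gives π = (0.2979, 0.3010, 0.4011).
So the stationary probability of Escalated is 0.4011.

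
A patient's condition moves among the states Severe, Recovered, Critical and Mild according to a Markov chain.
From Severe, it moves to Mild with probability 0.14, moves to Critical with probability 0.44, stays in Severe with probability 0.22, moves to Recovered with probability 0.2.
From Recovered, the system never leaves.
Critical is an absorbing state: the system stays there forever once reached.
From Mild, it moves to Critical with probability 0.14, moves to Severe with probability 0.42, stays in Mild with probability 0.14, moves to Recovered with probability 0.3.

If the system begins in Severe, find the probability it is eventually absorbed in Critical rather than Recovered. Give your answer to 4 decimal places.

Let h(s) be the probability of absorption at Critical starting from transient state s. Then h(Critical) = 1 and h(Recovered) = 0. By first-step analysis:
h(Severe) = 0.22·h(Severe) + 0.2·0 + 0.44·1 + 0.14·h(Mild)
h(Mild) = 0.42·h(Severe) + 0.3·0 + 0.14·1 + 0.14·h(Mild)
Solving: h(Severe) = 0.6503, h(Mild) = 0.4804.
Starting from Severe, the probability is 0.6503.

0.6503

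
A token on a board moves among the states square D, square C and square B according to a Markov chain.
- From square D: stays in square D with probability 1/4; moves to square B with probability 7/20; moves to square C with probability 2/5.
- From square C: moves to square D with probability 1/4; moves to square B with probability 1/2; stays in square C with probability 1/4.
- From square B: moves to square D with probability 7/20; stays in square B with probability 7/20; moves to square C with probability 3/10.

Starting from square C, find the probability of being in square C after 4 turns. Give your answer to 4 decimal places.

0.3132

Propagate the distribution vector 4 turns from square C.
After 0 turns: (0.0000, 1.0000, 0.0000)
After 1 turn: (0.2500, 0.2500, 0.5000)
After 2 turns: (0.3000, 0.3125, 0.3875)
After 3 turns: (0.2888, 0.3144, 0.3969)
After 4 turns: (0.2897, 0.3132, 0.3972)
P(in square C after 4 turns) = 0.3132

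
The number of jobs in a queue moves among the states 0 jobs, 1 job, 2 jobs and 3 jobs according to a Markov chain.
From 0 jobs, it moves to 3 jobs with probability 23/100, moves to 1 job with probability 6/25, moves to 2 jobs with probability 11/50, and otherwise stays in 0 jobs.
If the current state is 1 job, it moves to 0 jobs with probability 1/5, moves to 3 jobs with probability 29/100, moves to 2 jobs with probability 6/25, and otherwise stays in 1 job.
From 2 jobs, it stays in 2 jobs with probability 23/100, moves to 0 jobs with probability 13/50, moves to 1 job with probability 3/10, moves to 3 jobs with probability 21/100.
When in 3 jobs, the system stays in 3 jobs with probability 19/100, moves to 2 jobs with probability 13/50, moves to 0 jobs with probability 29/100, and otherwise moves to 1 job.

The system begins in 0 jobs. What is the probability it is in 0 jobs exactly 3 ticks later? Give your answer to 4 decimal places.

0.2644

Propagate the distribution vector 3 ticks from 0 jobs.
After 0 ticks: (1.0000, 0.0000, 0.0000, 0.0000)
After 1 tick: (0.3100, 0.2400, 0.2200, 0.2300)
After 2 ticks: (0.2680, 0.2650, 0.2362, 0.2308)
After 3 ticks: (0.2644, 0.2667, 0.2369, 0.2319)
P(in 0 jobs after 3 ticks) = 0.2644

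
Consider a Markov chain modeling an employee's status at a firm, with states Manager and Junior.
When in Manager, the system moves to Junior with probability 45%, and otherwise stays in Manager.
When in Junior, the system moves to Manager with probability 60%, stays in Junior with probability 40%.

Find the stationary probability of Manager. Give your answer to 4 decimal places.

0.5714

Let the stationary distribution be π with π = πP and π_1 + π_2 = 1.
π_1 = 0.55·π_1 + 0.6·π_2
Solving with the normalization constraint gives π = (0.5714, 0.4286).
So the stationary probability of Manager is 0.5714.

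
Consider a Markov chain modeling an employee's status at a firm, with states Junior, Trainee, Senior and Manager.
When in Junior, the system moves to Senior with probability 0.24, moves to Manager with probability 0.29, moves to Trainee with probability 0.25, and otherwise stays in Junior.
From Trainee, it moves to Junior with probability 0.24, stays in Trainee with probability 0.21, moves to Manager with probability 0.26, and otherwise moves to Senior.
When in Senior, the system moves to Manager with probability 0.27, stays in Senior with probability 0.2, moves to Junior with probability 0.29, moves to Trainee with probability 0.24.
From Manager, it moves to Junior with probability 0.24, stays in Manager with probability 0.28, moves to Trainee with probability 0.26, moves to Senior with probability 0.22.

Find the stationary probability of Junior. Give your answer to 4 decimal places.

Let the stationary distribution be π with π = πP and π_1 + π_2 + π_3 + π_4 = 1.
π_1 = 0.22·π_1 + 0.24·π_2 + 0.29·π_3 + 0.24·π_4
π_2 = 0.25·π_1 + 0.21·π_2 + 0.24·π_3 + 0.26·π_4
π_3 = 0.24·π_1 + 0.29·π_2 + 0.2·π_3 + 0.22·π_4
Solving with the normalization constraint gives π = (0.2469, 0.2408, 0.2370, 0.2753).
So the stationary probability of Junior is 0.2469.

0.2469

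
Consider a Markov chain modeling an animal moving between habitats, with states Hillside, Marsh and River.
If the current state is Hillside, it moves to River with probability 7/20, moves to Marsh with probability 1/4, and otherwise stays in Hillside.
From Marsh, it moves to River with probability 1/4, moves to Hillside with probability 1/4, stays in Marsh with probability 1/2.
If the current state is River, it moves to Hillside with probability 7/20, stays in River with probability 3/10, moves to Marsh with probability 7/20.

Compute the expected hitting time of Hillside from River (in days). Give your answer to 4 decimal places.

Let t(s) be the expected number of days to first reach Hillside from state s, with t(Hillside) = 0. Conditioning on the first day:
t(Marsh) = 1 + 0.5·t(Marsh) + 0.25·t(River)
t(River) = 1 + 0.35·t(Marsh) + 0.3·t(River)
Solving: t(Marsh) = 3.6190, t(River) = 3.2381.
Expected days from River to Hillside: 3.2381.

3.2381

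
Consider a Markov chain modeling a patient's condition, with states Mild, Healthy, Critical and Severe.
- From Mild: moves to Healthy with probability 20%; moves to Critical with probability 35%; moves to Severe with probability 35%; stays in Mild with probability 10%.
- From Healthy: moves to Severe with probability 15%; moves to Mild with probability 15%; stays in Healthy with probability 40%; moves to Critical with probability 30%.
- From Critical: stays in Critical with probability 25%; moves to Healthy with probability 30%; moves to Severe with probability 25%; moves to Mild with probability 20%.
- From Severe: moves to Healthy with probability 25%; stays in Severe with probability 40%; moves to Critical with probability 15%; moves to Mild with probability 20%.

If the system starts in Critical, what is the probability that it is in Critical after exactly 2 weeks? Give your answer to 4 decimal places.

Propagate the distribution vector 2 weeks from Critical.
After 0 weeks: (0.0000, 0.0000, 1.0000, 0.0000)
After 1 week: (0.2000, 0.3000, 0.2500, 0.2500)
After 2 weeks: (0.1650, 0.2975, 0.2600, 0.2775)
P(in Critical after 2 weeks) = 0.2600

0.2600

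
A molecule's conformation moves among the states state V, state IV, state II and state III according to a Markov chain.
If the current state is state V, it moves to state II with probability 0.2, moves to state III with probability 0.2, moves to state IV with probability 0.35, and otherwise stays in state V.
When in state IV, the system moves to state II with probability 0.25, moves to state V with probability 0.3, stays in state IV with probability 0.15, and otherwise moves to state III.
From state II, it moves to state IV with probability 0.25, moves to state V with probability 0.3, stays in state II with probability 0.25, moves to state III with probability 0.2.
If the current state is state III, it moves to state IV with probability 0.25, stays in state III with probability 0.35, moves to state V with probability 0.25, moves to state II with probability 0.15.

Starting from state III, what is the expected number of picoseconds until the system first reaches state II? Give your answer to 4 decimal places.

5.3123

Let t(s) be the expected number of picoseconds to first reach state II from state s, with t(state II) = 0. Conditioning on the first picosecond:
t(state V) = 1 + 0.25·t(state V) + 0.35·t(state IV) + 0.2·t(state III)
t(state IV) = 1 + 0.3·t(state V) + 0.15·t(state IV) + 0.3·t(state III)
t(state III) = 1 + 0.25·t(state V) + 0.25·t(state IV) + 0.35·t(state III)
Solving: t(state V) = 4.9970, t(state IV) = 4.8150, t(state III) = 5.3123.
Expected picoseconds from state III to state II: 5.3123.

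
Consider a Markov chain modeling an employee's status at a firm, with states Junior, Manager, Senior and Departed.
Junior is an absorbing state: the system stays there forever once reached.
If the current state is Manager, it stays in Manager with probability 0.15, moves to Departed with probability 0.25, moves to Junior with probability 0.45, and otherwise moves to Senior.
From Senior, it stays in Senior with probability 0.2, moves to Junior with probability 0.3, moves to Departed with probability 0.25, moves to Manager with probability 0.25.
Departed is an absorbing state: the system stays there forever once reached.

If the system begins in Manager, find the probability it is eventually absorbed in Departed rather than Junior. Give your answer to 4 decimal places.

Let h(s) be the probability of absorption at Departed starting from transient state s. Then h(Departed) = 1 and h(Junior) = 0. By first-step analysis:
h(Manager) = 0.45·0 + 0.15·h(Manager) + 0.15·h(Senior) + 0.25·1
h(Senior) = 0.3·0 + 0.25·h(Manager) + 0.2·h(Senior) + 0.25·1
Solving: h(Manager) = 0.3696, h(Senior) = 0.4280.
Starting from Manager, the probability is 0.3696.

0.3696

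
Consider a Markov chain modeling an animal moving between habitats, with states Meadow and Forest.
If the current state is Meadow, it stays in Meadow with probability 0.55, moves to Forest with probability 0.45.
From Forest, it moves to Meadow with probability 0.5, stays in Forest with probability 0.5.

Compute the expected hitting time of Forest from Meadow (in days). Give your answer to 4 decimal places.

Let t(s) be the expected number of days to first reach Forest from state s, with t(Forest) = 0. Conditioning on the first day:
t(Meadow) = 1 + 0.55·t(Meadow)
Solving: t(Meadow) = 2.2222.
Expected days from Meadow to Forest: 2.2222.

2.2222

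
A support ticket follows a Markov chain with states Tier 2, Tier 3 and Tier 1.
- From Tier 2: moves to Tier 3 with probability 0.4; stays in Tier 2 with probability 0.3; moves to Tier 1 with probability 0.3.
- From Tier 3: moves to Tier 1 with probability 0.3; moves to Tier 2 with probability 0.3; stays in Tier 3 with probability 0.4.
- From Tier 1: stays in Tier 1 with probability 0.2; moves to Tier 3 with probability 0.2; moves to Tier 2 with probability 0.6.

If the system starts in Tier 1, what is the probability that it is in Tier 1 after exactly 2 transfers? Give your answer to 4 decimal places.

0.2800

Sum over the intermediate state after 1 transfer:
P = P(Tier 1→Tier 2)·P(Tier 2→Tier 1) + P(Tier 1→Tier 3)·P(Tier 3→Tier 1) + P(Tier 1→Tier 1)·P(Tier 1→Tier 1)
  = 0.6×0.3 + 0.2×0.3 + 0.2×0.2
  = 0.1800 + 0.0600 + 0.0400 = 0.2800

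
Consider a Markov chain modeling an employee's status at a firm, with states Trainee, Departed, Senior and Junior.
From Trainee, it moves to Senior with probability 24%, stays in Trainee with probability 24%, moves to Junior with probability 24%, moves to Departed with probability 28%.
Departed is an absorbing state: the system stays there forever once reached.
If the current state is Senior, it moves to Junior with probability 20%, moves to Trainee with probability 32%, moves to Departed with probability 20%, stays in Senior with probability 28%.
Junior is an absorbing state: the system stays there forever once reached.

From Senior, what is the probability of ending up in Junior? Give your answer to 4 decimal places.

Let h(s) be the probability of absorption at Junior starting from transient state s. Then h(Junior) = 1 and h(Departed) = 0. By first-step analysis:
h(Trainee) = 0.24·h(Trainee) + 0.28·0 + 0.24·h(Senior) + 0.24·1
h(Senior) = 0.32·h(Trainee) + 0.2·0 + 0.28·h(Senior) + 0.2·1
Solving: h(Trainee) = 0.4694, h(Senior) = 0.4864.
Starting from Senior, the probability is 0.4864.

0.4864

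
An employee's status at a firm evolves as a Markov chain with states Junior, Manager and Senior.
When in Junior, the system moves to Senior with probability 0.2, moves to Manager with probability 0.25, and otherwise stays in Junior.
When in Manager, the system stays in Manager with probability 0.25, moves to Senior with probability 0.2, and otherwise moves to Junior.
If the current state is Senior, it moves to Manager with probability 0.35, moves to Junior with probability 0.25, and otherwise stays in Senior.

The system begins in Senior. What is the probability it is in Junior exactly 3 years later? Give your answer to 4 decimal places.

Propagate the distribution vector 3 years from Senior.
After 0 years: (0.0000, 0.0000, 1.0000)
After 1 year: (0.2500, 0.3500, 0.4000)
After 2 years: (0.4300, 0.2900, 0.2800)
After 3 years: (0.4660, 0.2780, 0.2560)
P(in Junior after 3 years) = 0.4660

0.4660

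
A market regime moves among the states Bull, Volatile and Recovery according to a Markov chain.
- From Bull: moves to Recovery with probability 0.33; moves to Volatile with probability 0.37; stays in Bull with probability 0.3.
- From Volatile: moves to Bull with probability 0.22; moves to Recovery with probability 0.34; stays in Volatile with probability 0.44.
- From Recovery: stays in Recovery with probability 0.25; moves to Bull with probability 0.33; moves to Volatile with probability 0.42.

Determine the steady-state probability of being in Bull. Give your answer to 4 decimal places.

0.2761

Let the stationary distribution be π with π = πP and π_1 + π_2 + π_3 = 1.
π_1 = 0.3·π_1 + 0.22·π_2 + 0.33·π_3
π_2 = 0.37·π_1 + 0.44·π_2 + 0.42·π_3
Solving with the normalization constraint gives π = (0.2761, 0.4145, 0.3094).
So the stationary probability of Bull is 0.2761.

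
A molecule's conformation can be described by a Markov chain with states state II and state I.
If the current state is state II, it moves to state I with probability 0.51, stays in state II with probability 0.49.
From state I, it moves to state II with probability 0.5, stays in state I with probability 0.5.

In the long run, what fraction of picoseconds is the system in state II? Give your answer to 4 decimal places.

Let the stationary distribution be π with π = πP and π_1 + π_2 = 1.
π_1 = 0.49·π_1 + 0.5·π_2
Solving with the normalization constraint gives π = (0.4950, 0.5050).
So the stationary probability of state II is 0.4950.

0.4950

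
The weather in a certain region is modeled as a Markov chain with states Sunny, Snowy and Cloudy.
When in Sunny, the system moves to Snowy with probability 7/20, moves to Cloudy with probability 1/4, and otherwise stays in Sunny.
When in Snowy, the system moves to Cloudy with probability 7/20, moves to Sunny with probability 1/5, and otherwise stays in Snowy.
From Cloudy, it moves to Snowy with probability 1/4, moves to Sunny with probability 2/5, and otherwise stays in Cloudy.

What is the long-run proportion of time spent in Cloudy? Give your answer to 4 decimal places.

0.3171

Let the stationary distribution be π with π = πP and π_1 + π_2 + π_3 = 1.
π_1 = 0.4·π_1 + 0.2·π_2 + 0.4·π_3
π_2 = 0.35·π_1 + 0.45·π_2 + 0.25·π_3
Solving with the normalization constraint gives π = (0.3293, 0.3537, 0.3171).
So the stationary probability of Cloudy is 0.3171.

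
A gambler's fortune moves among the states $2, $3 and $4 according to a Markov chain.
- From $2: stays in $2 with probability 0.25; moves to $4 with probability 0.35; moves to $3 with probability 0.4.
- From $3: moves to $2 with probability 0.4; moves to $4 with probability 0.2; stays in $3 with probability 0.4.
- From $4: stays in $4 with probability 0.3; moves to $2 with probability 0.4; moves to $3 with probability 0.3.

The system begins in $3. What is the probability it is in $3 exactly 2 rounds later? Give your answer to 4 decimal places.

Sum over the intermediate state after 1 round:
P = P($3→$2)·P($2→$3) + P($3→$3)·P($3→$3) + P($3→$4)·P($4→$3)
  = 0.4×0.4 + 0.4×0.4 + 0.2×0.3
  = 0.1600 + 0.1600 + 0.0600 = 0.3800

0.3800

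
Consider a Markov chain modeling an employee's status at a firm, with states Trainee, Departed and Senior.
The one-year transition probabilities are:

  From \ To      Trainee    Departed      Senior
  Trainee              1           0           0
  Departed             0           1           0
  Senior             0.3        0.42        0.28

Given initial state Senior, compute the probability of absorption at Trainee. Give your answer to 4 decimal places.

0.4167

Let h(s) be the probability of absorption at Trainee starting from transient state s. Then h(Trainee) = 1 and h(Departed) = 0. By first-step analysis:
h(Senior) = 0.3·1 + 0.42·0 + 0.28·h(Senior)
Solving: h(Senior) = 0.4167.
Starting from Senior, the probability is 0.4167.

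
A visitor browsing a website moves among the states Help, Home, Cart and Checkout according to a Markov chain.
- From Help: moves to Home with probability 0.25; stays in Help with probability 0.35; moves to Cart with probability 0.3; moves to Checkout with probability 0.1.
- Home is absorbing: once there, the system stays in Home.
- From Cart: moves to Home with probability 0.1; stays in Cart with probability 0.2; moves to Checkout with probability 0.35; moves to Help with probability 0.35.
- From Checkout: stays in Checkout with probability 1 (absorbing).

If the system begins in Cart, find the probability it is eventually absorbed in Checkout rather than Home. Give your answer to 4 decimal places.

Let h(s) be the probability of absorption at Checkout starting from transient state s. Then h(Checkout) = 1 and h(Home) = 0. By first-step analysis:
h(Help) = 0.35·h(Help) + 0.25·0 + 0.3·h(Cart) + 0.1·1
h(Cart) = 0.35·h(Help) + 0.1·0 + 0.2·h(Cart) + 0.35·1
Solving: h(Help) = 0.4458, h(Cart) = 0.6325.
Starting from Cart, the probability is 0.6325.

0.6325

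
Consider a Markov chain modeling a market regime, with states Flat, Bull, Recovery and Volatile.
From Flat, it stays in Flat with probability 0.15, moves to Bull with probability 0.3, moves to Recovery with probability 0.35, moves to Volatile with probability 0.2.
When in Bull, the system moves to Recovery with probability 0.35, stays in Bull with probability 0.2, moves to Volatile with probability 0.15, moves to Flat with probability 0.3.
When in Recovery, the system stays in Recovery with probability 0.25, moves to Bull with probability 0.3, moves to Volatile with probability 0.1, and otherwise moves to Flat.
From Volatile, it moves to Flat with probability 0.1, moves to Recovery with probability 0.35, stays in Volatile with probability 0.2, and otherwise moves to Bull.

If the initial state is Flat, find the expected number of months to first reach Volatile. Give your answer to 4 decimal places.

6.4706

Let t(s) be the expected number of months to first reach Volatile from state s, with t(Volatile) = 0. Conditioning on the first month:
t(Flat) = 1 + 0.15·t(Flat) + 0.3·t(Bull) + 0.35·t(Recovery)
t(Bull) = 1 + 0.3·t(Flat) + 0.2·t(Bull) + 0.35·t(Recovery)
t(Recovery) = 1 + 0.35·t(Flat) + 0.3·t(Bull) + 0.25·t(Recovery)
Solving: t(Flat) = 6.4706, t(Bull) = 6.7647, t(Recovery) = 7.0588.
Expected months from Flat to Volatile: 6.4706.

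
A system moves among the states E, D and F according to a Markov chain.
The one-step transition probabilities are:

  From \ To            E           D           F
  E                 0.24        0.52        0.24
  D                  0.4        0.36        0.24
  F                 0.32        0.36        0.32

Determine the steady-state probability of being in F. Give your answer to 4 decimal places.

0.2609

Let the stationary distribution be π with π = πP and π_1 + π_2 + π_3 = 1.
π_1 = 0.24·π_1 + 0.4·π_2 + 0.32·π_3
π_2 = 0.52·π_1 + 0.36·π_2 + 0.36·π_3
Solving with the normalization constraint gives π = (0.3268, 0.4123, 0.2609).
So the stationary probability of F is 0.2609.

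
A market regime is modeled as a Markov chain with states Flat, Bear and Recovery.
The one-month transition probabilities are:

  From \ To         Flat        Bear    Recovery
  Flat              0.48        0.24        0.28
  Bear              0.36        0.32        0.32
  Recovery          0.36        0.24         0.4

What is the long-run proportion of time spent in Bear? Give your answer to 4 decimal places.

0.2609

Let the stationary distribution be π with π = πP and π_1 + π_2 + π_3 = 1.
π_1 = 0.48·π_1 + 0.36·π_2 + 0.36·π_3
π_2 = 0.24·π_1 + 0.32·π_2 + 0.24·π_3
Solving with the normalization constraint gives π = (0.4091, 0.2609, 0.3300).
So the stationary probability of Bear is 0.2609.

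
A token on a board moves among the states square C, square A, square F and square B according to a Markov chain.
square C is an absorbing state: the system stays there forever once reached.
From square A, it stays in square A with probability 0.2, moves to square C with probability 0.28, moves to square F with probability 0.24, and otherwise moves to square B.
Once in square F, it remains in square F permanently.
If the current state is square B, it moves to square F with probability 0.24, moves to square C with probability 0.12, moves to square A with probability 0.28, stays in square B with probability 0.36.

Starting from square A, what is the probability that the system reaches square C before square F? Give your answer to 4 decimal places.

Let h(s) be the probability of absorption at square C starting from transient state s. Then h(square C) = 1 and h(square F) = 0. By first-step analysis:
h(square A) = 0.28·1 + 0.2·h(square A) + 0.24·0 + 0.28·h(square B)
h(square B) = 0.12·1 + 0.28·h(square A) + 0.24·0 + 0.36·h(square B)
Solving: h(square A) = 0.4908, h(square B) = 0.4022.
Starting from square A, the probability is 0.4908.

0.4908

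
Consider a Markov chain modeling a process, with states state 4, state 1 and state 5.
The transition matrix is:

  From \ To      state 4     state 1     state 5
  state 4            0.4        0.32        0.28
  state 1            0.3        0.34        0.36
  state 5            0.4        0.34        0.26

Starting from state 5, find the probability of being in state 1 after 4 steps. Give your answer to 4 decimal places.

0.3327

Propagate the distribution vector 4 steps from state 5.
After 0 steps: (0.0000, 0.0000, 1.0000)
After 1 step: (0.4000, 0.3400, 0.2600)
After 2 steps: (0.3660, 0.3320, 0.3020)
After 3 steps: (0.3668, 0.3327, 0.3005)
After 4 steps: (0.3667, 0.3327, 0.3006)
P(in state 1 after 4 steps) = 0.3327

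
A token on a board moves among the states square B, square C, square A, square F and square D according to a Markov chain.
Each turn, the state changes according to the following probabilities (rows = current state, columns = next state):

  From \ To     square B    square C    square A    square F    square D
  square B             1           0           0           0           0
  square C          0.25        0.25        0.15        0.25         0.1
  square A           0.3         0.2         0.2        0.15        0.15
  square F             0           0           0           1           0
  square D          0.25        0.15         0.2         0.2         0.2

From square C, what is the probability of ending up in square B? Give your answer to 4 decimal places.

Let h(s) be the probability of absorption at square B starting from transient state s. Then h(square B) = 1 and h(square F) = 0. By first-step analysis:
h(square C) = 0.25·1 + 0.25·h(square C) + 0.15·h(square A) + 0.25·0 + 0.1·h(square D)
h(square A) = 0.3·1 + 0.2·h(square C) + 0.2·h(square A) + 0.15·0 + 0.15·h(square D)
h(square D) = 0.25·1 + 0.15·h(square C) + 0.2·h(square A) + 0.2·0 + 0.2·h(square D)
Solving: h(square C) = 0.5315, h(square A) = 0.6139, h(square D) = 0.5657.
Starting from square C, the probability is 0.5315.

0.5315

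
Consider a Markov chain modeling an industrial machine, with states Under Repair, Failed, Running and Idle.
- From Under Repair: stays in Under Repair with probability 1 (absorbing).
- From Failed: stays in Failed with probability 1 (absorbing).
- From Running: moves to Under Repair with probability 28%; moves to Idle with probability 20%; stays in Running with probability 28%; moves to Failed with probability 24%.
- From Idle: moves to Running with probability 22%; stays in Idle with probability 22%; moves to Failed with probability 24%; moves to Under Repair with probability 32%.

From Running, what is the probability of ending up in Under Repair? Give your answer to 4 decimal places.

0.5456

Let h(s) be the probability of absorption at Under Repair starting from transient state s. Then h(Under Repair) = 1 and h(Failed) = 0. By first-step analysis:
h(Running) = 0.28·1 + 0.24·0 + 0.28·h(Running) + 0.2·h(Idle)
h(Idle) = 0.32·1 + 0.24·0 + 0.22·h(Running) + 0.22·h(Idle)
Solving: h(Running) = 0.5456, h(Idle) = 0.5641.
Starting from Running, the probability is 0.5456.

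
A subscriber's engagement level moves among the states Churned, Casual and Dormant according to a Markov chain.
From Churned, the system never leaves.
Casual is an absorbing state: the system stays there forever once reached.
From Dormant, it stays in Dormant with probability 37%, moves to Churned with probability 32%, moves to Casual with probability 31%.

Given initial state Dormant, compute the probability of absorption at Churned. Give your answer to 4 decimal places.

Let h(s) be the probability of absorption at Churned starting from transient state s. Then h(Churned) = 1 and h(Casual) = 0. By first-step analysis:
h(Dormant) = 0.32·1 + 0.31·0 + 0.37·h(Dormant)
Solving: h(Dormant) = 0.5079.
Starting from Dormant, the probability is 0.5079.

0.5079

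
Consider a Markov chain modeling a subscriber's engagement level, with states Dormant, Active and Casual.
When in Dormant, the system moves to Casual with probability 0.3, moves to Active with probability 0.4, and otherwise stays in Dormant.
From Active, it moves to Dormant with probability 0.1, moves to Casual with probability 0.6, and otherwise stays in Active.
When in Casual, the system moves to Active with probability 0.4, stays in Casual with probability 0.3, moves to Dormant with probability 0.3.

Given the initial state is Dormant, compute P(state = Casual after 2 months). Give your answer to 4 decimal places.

Sum over the intermediate state after 1 month:
P = P(Dormant→Dormant)·P(Dormant→Casual) + P(Dormant→Active)·P(Active→Casual) + P(Dormant→Casual)·P(Casual→Casual)
  = 0.3×0.3 + 0.4×0.6 + 0.3×0.3
  = 0.0900 + 0.2400 + 0.0900 = 0.4200

0.4200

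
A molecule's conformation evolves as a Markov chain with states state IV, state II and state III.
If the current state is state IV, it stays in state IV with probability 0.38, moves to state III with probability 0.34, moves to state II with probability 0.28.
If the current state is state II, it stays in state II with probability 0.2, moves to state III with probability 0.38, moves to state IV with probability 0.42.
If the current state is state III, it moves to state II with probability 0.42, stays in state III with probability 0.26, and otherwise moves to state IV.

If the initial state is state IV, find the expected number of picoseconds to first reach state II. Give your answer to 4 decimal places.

3.0857

Let t(s) be the expected number of picoseconds to first reach state II from state s, with t(state II) = 0. Conditioning on the first picosecond:
t(state IV) = 1 + 0.38·t(state IV) + 0.34·t(state III)
t(state III) = 1 + 0.32·t(state IV) + 0.26·t(state III)
Solving: t(state IV) = 3.0857, t(state III) = 2.6857.
Expected picoseconds from state IV to state II: 3.0857.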